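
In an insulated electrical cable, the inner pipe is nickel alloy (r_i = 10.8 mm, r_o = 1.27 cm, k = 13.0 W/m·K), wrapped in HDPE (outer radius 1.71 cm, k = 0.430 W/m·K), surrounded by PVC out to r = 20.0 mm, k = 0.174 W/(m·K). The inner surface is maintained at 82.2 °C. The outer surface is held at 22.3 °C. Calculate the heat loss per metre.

Q' = 235 W/m

Resistance network (inner→outer):
  R'_nickel alloy = ln(0.0127/0.0108)/(2πk) = 0.1621/(2π·13.0) = 0.001984 m·K/W
  R'_HDPE = ln(0.0171/0.0127)/(2πk) = 0.2975/(2π·0.430) = 0.1101 m·K/W
  R'_PVC = ln(0.0200/0.0171)/(2πk) = 0.1567/(2π·0.174) = 0.1433 m·K/W
ΣR = 0.001984 + 0.1101 + 0.1433 = 0.2554 m·K/W
Q' = ΔT/ΣR = (82.2 °C − 22.3 °C)/0.2554 = 235 W/m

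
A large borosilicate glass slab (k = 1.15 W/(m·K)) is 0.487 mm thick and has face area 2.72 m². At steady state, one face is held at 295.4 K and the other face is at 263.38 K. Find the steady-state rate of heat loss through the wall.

Q = 206 kW

Q = kA·ΔT/L = 1.15 × 2.72 × |295.4 K − 263.38 K| / 4.87×10^-4 = 2.06×10^5 W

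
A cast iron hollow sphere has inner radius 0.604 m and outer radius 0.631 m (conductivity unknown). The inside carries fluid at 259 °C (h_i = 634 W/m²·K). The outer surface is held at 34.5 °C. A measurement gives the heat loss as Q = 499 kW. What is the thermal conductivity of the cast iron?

k = 53.3 W/m·K

ΣR = ΔT/Q = |259 − 34.5|/4.99×10^5 = 4.499×10^-4 K/W
Known resistances:
  R_conv,in = 1/(4πr²h) = 1/(4π·0.604²·634) = 3.441×10^-4 K/W
R_cast iron = ΣR − ΣR_known = 4.499×10^-4 − 3.441×10^-4 = 1.058×10^-4 K/W
(1/r₁−1/r₂)/(4πk) = 1.058×10^-4 ⇒ k = 0.07084/(4π·1.058×10^-4) = 53.3 W/m·K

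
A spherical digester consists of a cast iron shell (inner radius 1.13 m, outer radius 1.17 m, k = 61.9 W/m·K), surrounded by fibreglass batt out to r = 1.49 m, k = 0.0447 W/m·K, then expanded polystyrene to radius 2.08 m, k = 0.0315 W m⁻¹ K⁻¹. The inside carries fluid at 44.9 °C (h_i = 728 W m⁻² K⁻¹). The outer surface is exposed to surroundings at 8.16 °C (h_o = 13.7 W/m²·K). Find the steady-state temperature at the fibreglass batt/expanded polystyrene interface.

T = 30.1 °C

Treat each layer as a resistance in series:
  R_conv,in = 1/(4πr²h) = 1/(4π·1.13²·728) = 8.561×10^-5 K/W
  R_cast iron = (1/1.13 − 1/1.17)/(4πk) = 0.03025/(4π·61.9) = 3.890×10^-5 K/W
  R_fibreglass batt = (1/1.17 − 1/1.49)/(4πk) = 0.1836/(4π·0.0447) = 0.3268 K/W
  R_expanded polystyrene = (1/1.49 − 1/2.08)/(4πk) = 0.1904/(4π·0.0315) = 0.4809 K/W
  R_conv,out = 1/(4πr²h) = 1/(4π·2.08²·13.7) = 0.001343 K/W
ΣR = 8.561×10^-5 + 3.890×10^-5 + 0.3268 + 0.4809 + 0.001343 = 0.8092 K/W
Q = ΔT/ΣR = (44.9 °C − 8.16 °C)/0.8092 = 45.40 W
From the inner boundary to the fibreglass batt/expanded polystyrene interface, ΣR_partial = 0.3269 K/W.
T_interface = T_in − Q·ΣR_partial = 44.9 °C − (45.40)(0.3269) = 30.1 °C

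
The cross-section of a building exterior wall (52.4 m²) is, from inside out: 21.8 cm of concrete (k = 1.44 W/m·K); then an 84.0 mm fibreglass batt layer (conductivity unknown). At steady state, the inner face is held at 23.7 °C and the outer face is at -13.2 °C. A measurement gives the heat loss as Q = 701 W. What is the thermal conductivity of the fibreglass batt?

k = 0.0322 W/m·K

ΣR = ΔT/Q = |23.7 − -13.2|/701 = 0.05264 K/W
Known resistances:
  R_concrete = L/(kA) = 0.218/(1.44·52.4) = 0.002889 K/W
R_fibreglass batt = ΣR − ΣR_known = 0.05264 − 0.002889 = 0.04975 K/W
L/(kA) = 0.04975 ⇒ k = 0.0840/(0.04975·52.4) = 0.0322 W/m·K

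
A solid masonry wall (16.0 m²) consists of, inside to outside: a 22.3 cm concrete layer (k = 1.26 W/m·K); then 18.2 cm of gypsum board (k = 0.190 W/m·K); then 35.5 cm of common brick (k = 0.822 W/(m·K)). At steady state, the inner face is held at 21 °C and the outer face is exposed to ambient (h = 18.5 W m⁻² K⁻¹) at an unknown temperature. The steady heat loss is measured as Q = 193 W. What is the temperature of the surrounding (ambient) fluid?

T_out = 1.45 °C

Sum the resistances:
  R_concrete = L/(kA) = 0.223/(1.26·16.0) = 0.01106 K/W
  R_gypsum board = L/(kA) = 0.182/(0.190·16.0) = 0.05987 K/W
  R_common brick = L/(kA) = 0.355/(0.822·16.0) = 0.02699 K/W
  R_conv,out = 1/(hA) = 1/(18.5·16.0) = 0.003378 K/W
ΣR = 0.1013 K/W
ΔT = Q·ΣR = 193 × 0.1013 = 19.55 K
Heat flows outward, so T_out = T_in − ΔT = 21 − 19.55 = 1.45 °C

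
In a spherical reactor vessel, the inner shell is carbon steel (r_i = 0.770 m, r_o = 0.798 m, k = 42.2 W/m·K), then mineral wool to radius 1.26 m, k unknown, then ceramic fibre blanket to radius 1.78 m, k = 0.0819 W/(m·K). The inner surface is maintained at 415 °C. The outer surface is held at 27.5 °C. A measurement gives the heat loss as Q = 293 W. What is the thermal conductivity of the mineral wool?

ΣR = ΔT/Q = |415 − 27.5|/293 = 1.323 K/W
Known resistances:
  R_carbon steel = (1/0.770 − 1/0.798)/(4πk) = 0.04557/(4π·42.2) = 8.593×10^-5 K/W
  R_ceramic fibre blanket = (1/1.26 − 1/1.78)/(4πk) = 0.2319/(4π·0.0819) = 0.2253 K/W
R_mineral wool = ΣR − ΣR_known = 1.323 − 0.2254 = 1.098 K/W
(1/r₁−1/r₂)/(4πk) = 1.098 ⇒ k = 0.4595/(4π·1.098) = 0.0333 W/m·K

k = 0.0333 W/m·K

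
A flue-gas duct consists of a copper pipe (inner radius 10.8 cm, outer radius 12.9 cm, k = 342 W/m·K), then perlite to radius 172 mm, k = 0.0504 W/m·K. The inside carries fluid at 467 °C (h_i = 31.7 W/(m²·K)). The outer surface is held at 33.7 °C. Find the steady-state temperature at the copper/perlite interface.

Series thermal resistances, inner to outer:
  R'_conv,in = 1/(2πr h) = 1/(2π·0.108·31.7) = 0.04649 m·K/W
  R'_copper = ln(0.129/0.108)/(2πk) = 0.1777/(2π·342) = 8.269×10^-5 m·K/W
  R'_perlite = ln(0.172/0.129)/(2πk) = 0.2877/(2π·0.0504) = 0.9085 m·K/W
ΣR = 0.04649 + 8.269×10^-5 + 0.9085 = 0.9551 m·K/W
Q' = ΔT/ΣR = (467 °C − 33.7 °C)/0.9551 = 453.7 W/m
From the inner boundary to the copper/perlite interface, ΣR_partial = 0.04657 m·K/W.
T_interface = T_in − Q'·ΣR_partial = 467 °C − (453.7)(0.04657) = 446 °C

T = 446 °C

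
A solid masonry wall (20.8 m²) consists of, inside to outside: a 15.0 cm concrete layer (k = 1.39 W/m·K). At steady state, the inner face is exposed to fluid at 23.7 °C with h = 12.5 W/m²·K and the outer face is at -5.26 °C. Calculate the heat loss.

Series thermal resistances, inner to outer:
  R_conv,in = 1/(hA) = 1/(12.5·20.8) = 0.003846 K/W
  R_concrete = L/(kA) = 0.150/(1.39·20.8) = 0.005188 K/W
ΣR = 0.003846 + 0.005188 = 0.009034 K/W
Q = ΔT/ΣR = (23.7 °C − -5.26 °C)/0.009034 = 3210 W

Q = 3210 W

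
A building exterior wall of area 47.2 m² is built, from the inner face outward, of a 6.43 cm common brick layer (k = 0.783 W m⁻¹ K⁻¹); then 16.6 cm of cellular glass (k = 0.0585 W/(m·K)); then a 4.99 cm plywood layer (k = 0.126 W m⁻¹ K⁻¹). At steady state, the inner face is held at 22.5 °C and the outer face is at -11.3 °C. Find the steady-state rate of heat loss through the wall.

Series thermal resistances, inner to outer:
  R_common brick = L/(kA) = 0.0643/(0.783·47.2) = 0.001740 K/W
  R_cellular glass = L/(kA) = 0.166/(0.0585·47.2) = 0.06012 K/W
  R_plywood = L/(kA) = 0.0499/(0.126·47.2) = 0.008391 K/W
ΣR = 0.001740 + 0.06012 + 0.008391 = 0.07025 K/W
Q = ΔT/ΣR = (22.5 °C − -11.3 °C)/0.07025 = 481 W

Q = 481 W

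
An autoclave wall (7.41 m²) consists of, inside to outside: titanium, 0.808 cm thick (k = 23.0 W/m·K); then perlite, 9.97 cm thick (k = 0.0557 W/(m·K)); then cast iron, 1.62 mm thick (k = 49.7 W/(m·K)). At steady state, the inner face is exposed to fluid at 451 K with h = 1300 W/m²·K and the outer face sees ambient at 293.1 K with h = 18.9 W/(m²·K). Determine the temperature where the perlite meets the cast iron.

Series thermal resistances, inner to outer:
  R_conv,in = 1/(hA) = 1/(1300·7.41) = 1.038×10^-4 K/W
  R_titanium = L/(kA) = 0.00808/(23.0·7.41) = 4.741×10^-5 K/W
  R_perlite = L/(kA) = 0.0997/(0.0557·7.41) = 0.2416 K/W
  R_cast iron = L/(kA) = 0.00162/(49.7·7.41) = 4.399×10^-6 K/W
  R_conv,out = 1/(hA) = 1/(18.9·7.41) = 0.007140 K/W
ΣR = 1.038×10^-4 + 4.741×10^-5 + 0.2416 + 4.399×10^-6 + 0.007140 = 0.2489 K/W
Q = ΔT/ΣR = (451 K − 293.1 K)/0.2489 = 634.4 W
From the inner boundary to the perlite/cast iron interface, ΣR_partial = 0.2418 K/W.
T_interface = T_in − Q·ΣR_partial = 451 K − (634.4)(0.2418) = 297.6 K

T = 297.6 K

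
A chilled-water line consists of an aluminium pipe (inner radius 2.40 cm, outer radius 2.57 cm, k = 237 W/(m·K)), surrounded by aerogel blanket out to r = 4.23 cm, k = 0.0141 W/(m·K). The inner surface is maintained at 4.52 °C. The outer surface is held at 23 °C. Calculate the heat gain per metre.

Series thermal resistances, inner to outer:
  R'_aluminium = ln(0.0257/0.0240)/(2πk) = 0.06844/(2π·237) = 4.596×10^-5 m·K/W
  R'_aerogel blanket = ln(0.0423/0.0257)/(2πk) = 0.4983/(2π·0.0141) = 5.625 m·K/W
ΣR = 4.596×10^-5 + 5.625 = 5.625 m·K/W
Q' = ΔT/ΣR = (4.52 °C − 23 °C)/5.625 = -3.29 W/m
(Negative Q' ⇒ heat flows inward; heat gain = 3.29 W/m.)

Q' = 3.29 W/m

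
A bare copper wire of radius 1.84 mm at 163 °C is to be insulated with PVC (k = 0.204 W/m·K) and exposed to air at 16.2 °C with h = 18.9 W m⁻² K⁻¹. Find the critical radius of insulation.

r_cr = 1.08 cm

For a cylinder, r_cr = k_ins/h = 0.204/18.9 = 0.0108 m = 1.08 cm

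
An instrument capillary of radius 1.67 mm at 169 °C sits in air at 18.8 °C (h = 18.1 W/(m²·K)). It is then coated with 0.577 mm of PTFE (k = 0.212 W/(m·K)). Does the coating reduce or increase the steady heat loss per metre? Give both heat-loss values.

Critical radius for a cylinder: r_cr = k/h = 0.0117 m = 1.17 cm.
Outer radius after coating: r₂ = 0.00167 + 5.77×10^-4 = 0.002247 m.
Since r₁ < r_cr and r₂ ≤ r_cr, the coating moves toward the maximum at r_cr — heat loss rises.
Bare: R = 1/(2πr₁h) = 5.265 m·K/W; Q = 150.2/5.265 = 28.5 W/m.
Coated: R = R_cond + R_conv = 4.136 m·K/W; Q = 150.2/4.136 = 36.3 W/m.

increases: 28.5 → 36.3 W/m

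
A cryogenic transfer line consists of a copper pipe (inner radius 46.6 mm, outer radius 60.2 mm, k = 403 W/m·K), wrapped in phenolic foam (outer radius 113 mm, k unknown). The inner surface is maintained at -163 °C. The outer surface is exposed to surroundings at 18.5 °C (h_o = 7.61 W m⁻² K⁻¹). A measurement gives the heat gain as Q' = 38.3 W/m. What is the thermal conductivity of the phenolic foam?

ΣR = ΔT/Q' = |-163 − 18.5|/38.3 = 4.739 m·K/W
Known resistances:
  R'_copper = ln(0.0602/0.0466)/(2πk) = 0.2561/(2π·403) = 1.011×10^-4 m·K/W
  R'_conv,out = 1/(2πr h) = 1/(2π·0.113·7.61) = 0.1851 m·K/W
R_phenolic foam = ΣR − ΣR_known = 4.739 − 0.1852 = 4.554 m·K/W
ln(r₂/r₁)/(2πk) = 4.554 ⇒ k = 0.6297/(2π·4.554) = 0.0220 W/m·K

k = 0.0220 W/m·K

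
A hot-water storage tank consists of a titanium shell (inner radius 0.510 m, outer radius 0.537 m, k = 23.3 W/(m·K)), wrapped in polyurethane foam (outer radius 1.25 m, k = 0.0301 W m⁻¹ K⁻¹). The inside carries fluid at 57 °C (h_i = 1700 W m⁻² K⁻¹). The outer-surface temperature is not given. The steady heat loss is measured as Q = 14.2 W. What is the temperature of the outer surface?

Series resistances:
  R_conv,in = 1/(4πr²h) = 1/(4π·0.510²·1700) = 1.800×10^-4 K/W
  R_titanium = (1/0.510 − 1/0.537)/(4πk) = 0.09859/(4π·23.3) = 3.367×10^-4 K/W
  R_polyurethane foam = (1/0.537 − 1/1.25)/(4πk) = 1.062/(4π·0.0301) = 2.808 K/W
ΣR = 2.809 K/W
ΔT = Q·ΣR = 14.2 × 2.809 = 39.89 K
Heat flows outward, so T_out = T_in − ΔT = 57 − 39.89 = 17.1 °C

T_out = 17.1 °C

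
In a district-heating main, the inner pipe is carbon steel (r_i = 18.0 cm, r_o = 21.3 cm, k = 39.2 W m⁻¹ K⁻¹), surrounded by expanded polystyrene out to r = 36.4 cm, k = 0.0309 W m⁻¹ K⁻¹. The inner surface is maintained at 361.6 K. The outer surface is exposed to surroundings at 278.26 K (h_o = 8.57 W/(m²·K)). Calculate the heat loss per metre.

Q' = 29.6 W/m

Treat each layer as a resistance in series:
  R'_carbon steel = ln(0.213/0.180)/(2πk) = 0.1683/(2π·39.2) = 6.835×10^-4 m·K/W
  R'_expanded polystyrene = ln(0.364/0.213)/(2πk) = 0.5359/(2π·0.0309) = 2.760 m·K/W
  R'_conv,out = 1/(2πr h) = 1/(2π·0.364·8.57) = 0.05102 m·K/W
ΣR = 6.835×10^-4 + 2.760 + 0.05102 = 2.812 m·K/W
Q' = ΔT/ΣR = (361.6 K − 278.26 K)/2.812 = 29.6 W/m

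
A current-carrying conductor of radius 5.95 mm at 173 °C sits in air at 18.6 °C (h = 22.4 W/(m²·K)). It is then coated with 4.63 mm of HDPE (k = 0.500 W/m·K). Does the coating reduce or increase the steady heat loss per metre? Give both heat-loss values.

Critical radius for a cylinder: r_cr = k/h = 0.0223 m = 2.23 cm.
Outer radius after coating: r₂ = 0.00595 + 0.00463 = 0.01058 m.
Since r₁ < r_cr and r₂ ≤ r_cr, the coating moves toward the maximum at r_cr — heat loss rises.
Bare: R = 1/(2πr₁h) = 1.194 m·K/W; Q = 154.4/1.194 = 129 W/m.
Coated: R = R_cond + R_conv = 0.8548 m·K/W; Q = 154.4/0.8548 = 181 W/m.

increases: 129 → 181 W/m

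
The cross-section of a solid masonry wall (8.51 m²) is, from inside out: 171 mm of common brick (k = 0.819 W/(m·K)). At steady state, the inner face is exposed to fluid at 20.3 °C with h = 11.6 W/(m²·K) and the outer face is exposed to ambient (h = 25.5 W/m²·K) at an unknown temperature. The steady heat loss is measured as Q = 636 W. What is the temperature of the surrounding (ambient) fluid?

T_out = -4.68 °C

Series resistances:
  R_conv,in = 1/(hA) = 1/(11.6·8.51) = 0.01013 K/W
  R_common brick = L/(kA) = 0.171/(0.819·8.51) = 0.02453 K/W
  R_conv,out = 1/(hA) = 1/(25.5·8.51) = 0.004608 K/W
ΣR = 0.03927 K/W
ΔT = Q·ΣR = 636 × 0.03927 = 24.98 K
Heat flows outward, so T_out = T_in − ΔT = 20.3 − 24.98 = -4.68 °C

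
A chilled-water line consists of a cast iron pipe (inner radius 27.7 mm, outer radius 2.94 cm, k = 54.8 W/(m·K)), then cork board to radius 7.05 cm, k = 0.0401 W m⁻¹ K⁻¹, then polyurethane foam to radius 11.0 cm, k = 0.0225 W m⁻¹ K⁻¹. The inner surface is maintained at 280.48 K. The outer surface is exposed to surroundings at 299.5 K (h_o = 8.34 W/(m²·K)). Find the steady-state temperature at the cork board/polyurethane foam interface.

Resistance network (inner→outer):
  R'_cast iron = ln(0.0294/0.0277)/(2πk) = 0.05956/(2π·54.8) = 1.730×10^-4 m·K/W
  R'_cork board = ln(0.0705/0.0294)/(2πk) = 0.8746/(2π·0.0401) = 3.471 m·K/W
  R'_polyurethane foam = ln(0.110/0.0705)/(2πk) = 0.4449/(2π·0.0225) = 3.147 m·K/W
  R'_conv,out = 1/(2πr h) = 1/(2π·0.110·8.34) = 0.1735 m·K/W
ΣR = 1.730×10^-4 + 3.471 + 3.147 + 0.1735 = 6.792 m·K/W
Q' = ΔT/ΣR = (280.48 K − 299.5 K)/6.792 = -2.800 W/m
From the inner boundary to the cork board/polyurethane foam interface, ΣR_partial = 3.471 m·K/W.
T_interface = T_in − Q'·ΣR_partial = 280.48 K − (-2.800)(3.471) = 290.2 K

T = 290.2 K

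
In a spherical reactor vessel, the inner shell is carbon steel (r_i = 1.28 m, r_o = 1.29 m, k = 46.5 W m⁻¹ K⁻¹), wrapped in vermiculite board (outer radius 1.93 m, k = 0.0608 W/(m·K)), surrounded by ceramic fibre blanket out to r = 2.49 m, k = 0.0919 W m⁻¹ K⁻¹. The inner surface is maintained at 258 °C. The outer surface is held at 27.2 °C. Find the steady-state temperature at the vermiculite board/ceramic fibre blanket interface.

Treat each layer as a resistance in series:
  R_carbon steel = (1/1.28 − 1/1.29)/(4πk) = 0.006056/(4π·46.5) = 1.036×10^-5 K/W
  R_vermiculite board = (1/1.29 − 1/1.93)/(4πk) = 0.2571/(4π·0.0608) = 0.3364 K/W
  R_ceramic fibre blanket = (1/1.93 − 1/2.49)/(4πk) = 0.1165/(4π·0.0919) = 0.1009 K/W
ΣR = 1.036×10^-5 + 0.3364 + 0.1009 = 0.4373 K/W
Q = ΔT/ΣR = (258 °C − 27.2 °C)/0.4373 = 527.8 W
From the inner boundary to the vermiculite board/ceramic fibre blanket interface, ΣR_partial = 0.3364 K/W.
T_interface = T_in − Q·ΣR_partial = 258 °C − (527.8)(0.3364) = 80.4 °C

T = 80.4 °C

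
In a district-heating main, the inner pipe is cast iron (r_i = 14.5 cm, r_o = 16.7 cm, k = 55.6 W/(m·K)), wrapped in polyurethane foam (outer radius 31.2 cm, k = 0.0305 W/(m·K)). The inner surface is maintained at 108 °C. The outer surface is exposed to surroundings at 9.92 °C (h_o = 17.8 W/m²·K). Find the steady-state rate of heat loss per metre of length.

Q' = 29.8 W/m

Resistance network (inner→outer):
  R'_cast iron = ln(0.167/0.145)/(2πk) = 0.1413/(2π·55.6) = 4.044×10^-4 m·K/W
  R'_polyurethane foam = ln(0.312/0.167)/(2πk) = 0.6250/(2π·0.0305) = 3.261 m·K/W
  R'_conv,out = 1/(2πr h) = 1/(2π·0.312·17.8) = 0.02866 m·K/W
ΣR = 4.044×10^-4 + 3.261 + 0.02866 = 3.290 m·K/W
Q' = ΔT/ΣR = (108 °C − 9.92 °C)/3.290 = 29.8 W/m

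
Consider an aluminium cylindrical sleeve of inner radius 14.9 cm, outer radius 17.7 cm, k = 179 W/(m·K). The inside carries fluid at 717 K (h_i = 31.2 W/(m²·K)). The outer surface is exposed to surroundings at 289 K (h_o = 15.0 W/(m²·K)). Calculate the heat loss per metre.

Q' = 4.54 kW/m

Series thermal resistances, inner to outer:
  R'_conv,in = 1/(2πr h) = 1/(2π·0.149·31.2) = 0.03424 m·K/W
  R'_aluminium = ln(0.177/0.149)/(2πk) = 0.1722/(2π·179) = 1.531×10^-4 m·K/W
  R'_conv,out = 1/(2πr h) = 1/(2π·0.177·15.0) = 0.05995 m·K/W
ΣR = 0.03424 + 1.531×10^-4 + 0.05995 = 0.09434 m·K/W
Q' = ΔT/ΣR = (717 K − 289 K)/0.09434 = 4540 W/m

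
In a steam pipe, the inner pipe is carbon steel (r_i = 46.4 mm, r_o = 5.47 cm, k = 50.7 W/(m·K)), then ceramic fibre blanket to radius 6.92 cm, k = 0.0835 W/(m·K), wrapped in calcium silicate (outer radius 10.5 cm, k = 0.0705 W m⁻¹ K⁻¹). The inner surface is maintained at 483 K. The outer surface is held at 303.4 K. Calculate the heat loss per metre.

Q' = 129 W/m

Resistance network (inner→outer):
  R'_carbon steel = ln(0.0547/0.0464)/(2πk) = 0.1646/(2π·50.7) = 5.166×10^-4 m·K/W
  R'_ceramic fibre blanket = ln(0.0692/0.0547)/(2πk) = 0.2351/(2π·0.0835) = 0.4482 m·K/W
  R'_calcium silicate = ln(0.105/0.0692)/(2πk) = 0.4170/(2π·0.0705) = 0.9413 m·K/W
ΣR = 5.166×10^-4 + 0.4482 + 0.9413 = 1.390 m·K/W
Q' = ΔT/ΣR = (483 K − 303.4 K)/1.390 = 129 W/m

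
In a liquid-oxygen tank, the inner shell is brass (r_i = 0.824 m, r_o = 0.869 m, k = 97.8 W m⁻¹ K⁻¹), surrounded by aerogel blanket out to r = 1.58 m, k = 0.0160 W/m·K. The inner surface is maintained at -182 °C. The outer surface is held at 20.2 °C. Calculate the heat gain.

Q = 78.5 W

Resistance network (inner→outer):
  R_brass = (1/0.824 − 1/0.869)/(4πk) = 0.06284/(4π·97.8) = 5.113×10^-5 K/W
  R_aerogel blanket = (1/0.869 − 1/1.58)/(4πk) = 0.5178/(4π·0.0160) = 2.576 K/W
ΣR = 5.113×10^-5 + 2.576 = 2.576 K/W
Q = ΔT/ΣR = (-182 °C − 20.2 °C)/2.576 = -78.5 W
(Negative Q ⇒ heat flows inward; heat gain = 78.5 W.)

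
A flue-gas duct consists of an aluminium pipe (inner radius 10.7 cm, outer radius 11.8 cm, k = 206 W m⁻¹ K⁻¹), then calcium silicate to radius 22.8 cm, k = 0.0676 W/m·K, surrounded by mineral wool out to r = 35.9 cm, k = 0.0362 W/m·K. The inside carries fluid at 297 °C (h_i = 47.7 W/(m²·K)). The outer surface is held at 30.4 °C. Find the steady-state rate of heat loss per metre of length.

Series thermal resistances, inner to outer:
  R'_conv,in = 1/(2πr h) = 1/(2π·0.107·47.7) = 0.03118 m·K/W
  R'_aluminium = ln(0.118/0.107)/(2πk) = 0.09786/(2π·206) = 7.560×10^-5 m·K/W
  R'_calcium silicate = ln(0.228/0.118)/(2πk) = 0.6587/(2π·0.0676) = 1.551 m·K/W
  R'_mineral wool = ln(0.359/0.228)/(2πk) = 0.4540/(2π·0.0362) = 1.996 m·K/W
ΣR = 0.03118 + 7.560×10^-5 + 1.551 + 1.996 = 3.578 m·K/W
Q' = ΔT/ΣR = (297 °C − 30.4 °C)/3.578 = 74.5 W/m

Q' = 74.5 W/m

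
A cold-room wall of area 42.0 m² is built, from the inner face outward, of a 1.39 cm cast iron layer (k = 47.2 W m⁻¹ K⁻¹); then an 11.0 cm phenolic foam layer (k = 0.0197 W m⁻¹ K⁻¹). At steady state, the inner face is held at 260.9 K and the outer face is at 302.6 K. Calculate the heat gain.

Q = 314 W

Treat each layer as a resistance in series:
  R_cast iron = L/(kA) = 0.0139/(47.2·42.0) = 7.012×10^-6 K/W
  R_phenolic foam = L/(kA) = 0.110/(0.0197·42.0) = 0.1329 K/W
ΣR = 7.012×10^-6 + 0.1329 = 0.1329 K/W
Q = ΔT/ΣR = (260.9 K − 302.6 K)/0.1329 = -314 W
(Negative Q ⇒ heat flows inward; heat gain = 314 W.)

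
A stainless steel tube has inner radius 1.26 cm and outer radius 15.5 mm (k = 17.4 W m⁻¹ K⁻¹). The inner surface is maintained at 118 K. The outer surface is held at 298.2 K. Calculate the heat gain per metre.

Q' = 95.1 kW/m

Q' = 2πk·ΔT/ln(r₂/r₁) = 2π × 17.4 × 180.2 / ln(0.0155/0.0126) = 95100 W/m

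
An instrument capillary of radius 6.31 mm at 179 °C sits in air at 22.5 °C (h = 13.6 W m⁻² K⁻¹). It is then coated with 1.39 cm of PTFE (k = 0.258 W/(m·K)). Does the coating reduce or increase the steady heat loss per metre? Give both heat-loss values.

Critical radius for a cylinder: r_cr = k/h = 0.0190 m = 1.90 cm.
Outer radius after coating: r₂ = 0.00631 + 0.0139 = 0.02021 m.
r₁ < r_cr < r₂: heat loss rises to a maximum at r_cr then falls. Whether the coating helps depends on whether Q(r₂) has dropped back below Q(r₁).
Bare: R = 1/(2πr₁h) = 1.855 m·K/W; Q = 156.5/1.855 = 84.4 W/m.
Coated: R = R_cond + R_conv = 1.297 m·K/W; Q = 156.5/1.297 = 121 W/m.

increases: 84.4 → 121 W/m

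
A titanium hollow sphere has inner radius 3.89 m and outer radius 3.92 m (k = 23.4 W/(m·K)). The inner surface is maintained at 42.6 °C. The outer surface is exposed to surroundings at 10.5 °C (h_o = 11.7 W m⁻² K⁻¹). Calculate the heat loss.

Series thermal resistances, inner to outer:
  R_titanium = (1/3.89 − 1/3.92)/(4πk) = 0.001967/(4π·23.4) = 6.691×10^-6 K/W
  R_conv,out = 1/(4πr²h) = 1/(4π·3.92²·11.7) = 4.426×10^-4 K/W
ΣR = 6.691×10^-6 + 4.426×10^-4 = 4.493×10^-4 K/W
Q = ΔT/ΣR = (42.6 °C − 10.5 °C)/4.493×10^-4 = 71400 W

Q = 71.4 kW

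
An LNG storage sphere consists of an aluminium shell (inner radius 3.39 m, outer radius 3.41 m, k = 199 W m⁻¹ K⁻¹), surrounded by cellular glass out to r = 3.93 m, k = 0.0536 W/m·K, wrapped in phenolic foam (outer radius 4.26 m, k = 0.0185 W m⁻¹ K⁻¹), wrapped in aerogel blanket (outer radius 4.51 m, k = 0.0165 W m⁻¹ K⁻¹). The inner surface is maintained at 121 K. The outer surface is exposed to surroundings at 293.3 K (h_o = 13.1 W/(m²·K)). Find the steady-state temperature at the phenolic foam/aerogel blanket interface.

Treat each layer as a resistance in series:
  R_aluminium = (1/3.39 − 1/3.41)/(4πk) = 0.001730/(4π·199) = 6.919×10^-7 K/W
  R_cellular glass = (1/3.41 − 1/3.93)/(4πk) = 0.03880/(4π·0.0536) = 0.05761 K/W
  R_phenolic foam = (1/3.93 − 1/4.26)/(4πk) = 0.01971/(4π·0.0185) = 0.08479 K/W
  R_aerogel blanket = (1/4.26 − 1/4.51)/(4πk) = 0.01301/(4π·0.0165) = 0.06276 K/W
  R_conv,out = 1/(4πr²h) = 1/(4π·4.51²·13.1) = 2.987×10^-4 K/W
ΣR = 6.919×10^-7 + 0.05761 + 0.08479 + 0.06276 + 2.987×10^-4 = 0.2055 K/W
Q = ΔT/ΣR = (121 K − 293.3 K)/0.2055 = -838.4 W
From the inner boundary to the phenolic foam/aerogel blanket interface, ΣR_partial = 0.1424 K/W.
T_interface = T_in − Q·ΣR_partial = 121 K − (-838.4)(0.1424) = 240.4 K

T = 240.4 K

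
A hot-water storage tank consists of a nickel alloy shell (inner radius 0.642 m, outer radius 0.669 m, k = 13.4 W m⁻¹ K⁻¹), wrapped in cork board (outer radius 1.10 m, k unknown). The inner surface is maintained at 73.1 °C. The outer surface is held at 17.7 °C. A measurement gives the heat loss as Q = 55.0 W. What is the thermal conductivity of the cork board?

k = 0.0463 W/m·K

ΣR = ΔT/Q = |73.1 − 17.7|/55.0 = 1.007 K/W
Known resistances:
  R_nickel alloy = (1/0.642 − 1/0.669)/(4πk) = 0.06286/(4π·13.4) = 3.733×10^-4 K/W
R_cork board = ΣR − ΣR_known = 1.007 − 3.733×10^-4 = 1.007 K/W
(1/r₁−1/r₂)/(4πk) = 1.007 ⇒ k = 0.5857/(4π·1.007) = 0.0463 W/m·K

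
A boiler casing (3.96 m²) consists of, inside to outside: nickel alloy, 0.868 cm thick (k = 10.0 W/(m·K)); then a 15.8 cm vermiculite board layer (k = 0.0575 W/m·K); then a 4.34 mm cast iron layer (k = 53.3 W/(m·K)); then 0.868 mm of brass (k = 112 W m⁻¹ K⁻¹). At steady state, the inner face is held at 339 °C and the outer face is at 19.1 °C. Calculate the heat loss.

Treat each layer as a resistance in series:
  R_nickel alloy = L/(kA) = 0.00868/(10.0·3.96) = 2.192×10^-4 K/W
  R_vermiculite board = L/(kA) = 0.158/(0.0575·3.96) = 0.6939 K/W
  R_cast iron = L/(kA) = 0.00434/(53.3·3.96) = 2.056×10^-5 K/W
  R_brass = L/(kA) = 8.68×10^-4/(112·3.96) = 1.957×10^-6 K/W
ΣR = 2.192×10^-4 + 0.6939 + 2.056×10^-5 + 1.957×10^-6 = 0.6941 K/W
Q = ΔT/ΣR = (339 °C − 19.1 °C)/0.6941 = 461 W

Q = 461 W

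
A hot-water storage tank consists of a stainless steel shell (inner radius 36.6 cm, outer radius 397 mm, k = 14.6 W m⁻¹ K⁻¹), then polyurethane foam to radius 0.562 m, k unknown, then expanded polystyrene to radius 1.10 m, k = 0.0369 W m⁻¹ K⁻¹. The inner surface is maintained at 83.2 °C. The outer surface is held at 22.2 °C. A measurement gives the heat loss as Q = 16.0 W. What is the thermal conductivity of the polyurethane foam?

k = 0.0304 W/m·K

ΣR = ΔT/Q = |83.2 − 22.2|/16.0 = 3.812 K/W
Known resistances:
  R_stainless steel = (1/0.366 − 1/0.397)/(4πk) = 0.2133/(4π·14.6) = 0.001163 K/W
  R_expanded polystyrene = (1/0.562 − 1/1.10)/(4πk) = 0.8703/(4π·0.0369) = 1.877 K/W
R_polyurethane foam = ΣR − ΣR_known = 3.812 − 1.878 = 1.934 K/W
(1/r₁−1/r₂)/(4πk) = 1.934 ⇒ k = 0.7395/(4π·1.934) = 0.0304 W/m·K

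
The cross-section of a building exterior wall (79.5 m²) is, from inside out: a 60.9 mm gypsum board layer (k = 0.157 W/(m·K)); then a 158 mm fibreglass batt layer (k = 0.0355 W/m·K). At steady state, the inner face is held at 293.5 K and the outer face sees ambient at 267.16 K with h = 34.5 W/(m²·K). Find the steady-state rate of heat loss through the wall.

Resistance network (inner→outer):
  R_gypsum board = L/(kA) = 0.0609/(0.157·79.5) = 0.004879 K/W
  R_fibreglass batt = L/(kA) = 0.158/(0.0355·79.5) = 0.05598 K/W
  R_conv,out = 1/(hA) = 1/(34.5·79.5) = 3.646×10^-4 K/W
ΣR = 0.004879 + 0.05598 + 3.646×10^-4 = 0.06122 K/W
Q = ΔT/ΣR = (293.5 K − 267.16 K)/0.06122 = 430 W

Q = 430 W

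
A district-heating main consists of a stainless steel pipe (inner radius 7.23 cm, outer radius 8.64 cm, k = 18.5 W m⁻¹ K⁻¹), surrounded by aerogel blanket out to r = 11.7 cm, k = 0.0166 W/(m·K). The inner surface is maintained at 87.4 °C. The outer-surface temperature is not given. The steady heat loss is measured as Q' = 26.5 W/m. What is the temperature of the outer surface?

Sum the resistances:
  R'_stainless steel = ln(0.0864/0.0723)/(2πk) = 0.1782/(2π·18.5) = 0.001533 m·K/W
  R'_aerogel blanket = ln(0.117/0.0864)/(2πk) = 0.3032/(2π·0.0166) = 2.907 m·K/W
ΣR = 2.908 m·K/W
ΔT = Q'·ΣR = 26.5 × 2.908 = 77.06 K
Heat flows outward, so T_out = T_in − ΔT = 87.4 − 77.06 = 10.3 °C

T_out = 10.3 °C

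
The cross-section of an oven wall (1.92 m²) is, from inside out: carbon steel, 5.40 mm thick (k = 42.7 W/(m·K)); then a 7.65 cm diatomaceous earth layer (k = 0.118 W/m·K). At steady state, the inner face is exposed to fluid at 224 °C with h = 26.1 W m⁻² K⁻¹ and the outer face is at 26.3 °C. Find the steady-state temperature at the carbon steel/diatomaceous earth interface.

T = 213 °C

Treat each layer as a resistance in series:
  R_conv,in = 1/(hA) = 1/(26.1·1.92) = 0.01996 K/W
  R_carbon steel = L/(kA) = 0.00540/(42.7·1.92) = 6.587×10^-5 K/W
  R_diatomaceous earth = L/(kA) = 0.0765/(0.118·1.92) = 0.3377 K/W
ΣR = 0.01996 + 6.587×10^-5 + 0.3377 = 0.3577 K/W
Q = ΔT/ΣR = (224 °C − 26.3 °C)/0.3577 = 552.7 W
From the inner boundary to the carbon steel/diatomaceous earth interface, ΣR_partial = 0.02003 K/W.
T_interface = T_in − Q·ΣR_partial = 224 °C − (552.7)(0.02003) = 213 °C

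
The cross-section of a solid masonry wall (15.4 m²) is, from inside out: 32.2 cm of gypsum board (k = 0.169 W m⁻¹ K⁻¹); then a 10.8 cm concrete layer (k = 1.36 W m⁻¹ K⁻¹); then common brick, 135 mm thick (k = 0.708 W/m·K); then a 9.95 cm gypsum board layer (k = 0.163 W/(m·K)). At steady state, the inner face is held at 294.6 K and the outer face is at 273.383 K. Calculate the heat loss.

Q = 117 W

Resistance network (inner→outer):
  R_gypsum board = L/(kA) = 0.322/(0.169·15.4) = 0.1237 K/W
  R_concrete = L/(kA) = 0.108/(1.36·15.4) = 0.005157 K/W
  R_common brick = L/(kA) = 0.135/(0.708·15.4) = 0.01238 K/W
  R_gypsum board = L/(kA) = 0.0995/(0.163·15.4) = 0.03964 K/W
ΣR = 0.1237 + 0.005157 + 0.01238 + 0.03964 = 0.1809 K/W
Q = ΔT/ΣR = (294.6 K − 273.383 K)/0.1809 = 117 W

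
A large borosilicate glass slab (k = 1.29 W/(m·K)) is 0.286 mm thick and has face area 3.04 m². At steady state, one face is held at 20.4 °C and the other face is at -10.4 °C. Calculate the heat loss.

Q = 422 kW

Q = kA·ΔT/L = 1.29 × 3.04 × |20.4 °C − -10.4 °C| / 2.86×10^-4 = 4.22×10^5 W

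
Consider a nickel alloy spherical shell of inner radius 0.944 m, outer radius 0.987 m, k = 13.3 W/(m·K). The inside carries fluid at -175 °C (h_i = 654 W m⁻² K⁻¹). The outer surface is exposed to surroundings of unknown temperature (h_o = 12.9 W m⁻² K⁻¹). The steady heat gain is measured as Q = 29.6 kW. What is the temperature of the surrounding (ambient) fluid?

Series resistances:
  R_conv,in = 1/(4πr²h) = 1/(4π·0.944²·654) = 1.365×10^-4 K/W
  R_nickel alloy = (1/0.944 − 1/0.987)/(4πk) = 0.04615/(4π·13.3) = 2.761×10^-4 K/W
  R_conv,out = 1/(4πr²h) = 1/(4π·0.987²·12.9) = 0.006332 K/W
ΣR = 0.006745 K/W
ΔT = Q·ΣR = 29600 × 0.006745 = 199.7 K
Heat flows inward, so T_out = T_in + ΔT = -175 + 199.7 = 24.7 °C

T_out = 24.7 °C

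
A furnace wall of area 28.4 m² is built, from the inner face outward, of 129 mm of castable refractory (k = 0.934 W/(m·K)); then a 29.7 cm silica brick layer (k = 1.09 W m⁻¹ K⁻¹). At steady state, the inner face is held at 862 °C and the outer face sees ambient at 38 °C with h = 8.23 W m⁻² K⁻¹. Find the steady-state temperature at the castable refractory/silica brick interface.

T = 648 °C

Resistance network (inner→outer):
  R_castable refractory = L/(kA) = 0.129/(0.934·28.4) = 0.004863 K/W
  R_silica brick = L/(kA) = 0.297/(1.09·28.4) = 0.009594 K/W
  R_conv,out = 1/(hA) = 1/(8.23·28.4) = 0.004278 K/W
ΣR = 0.004863 + 0.009594 + 0.004278 = 0.01874 K/W
Q = ΔT/ΣR = (862 °C − 38 °C)/0.01874 = 43970 W
From the inner boundary to the castable refractory/silica brick interface, ΣR_partial = 0.004863 K/W.
T_interface = T_in − Q·ΣR_partial = 862 °C − (43970)(0.004863) = 648 °C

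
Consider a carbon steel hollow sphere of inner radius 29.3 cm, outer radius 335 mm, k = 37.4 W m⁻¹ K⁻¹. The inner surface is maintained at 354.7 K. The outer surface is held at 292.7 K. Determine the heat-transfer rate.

Q = 4πk·ΔT/(1/r₁ − 1/r₂) = 4π × 37.4 × 62 / (1/0.293 − 1/0.335) = 68100 W

Q = 68.1 kW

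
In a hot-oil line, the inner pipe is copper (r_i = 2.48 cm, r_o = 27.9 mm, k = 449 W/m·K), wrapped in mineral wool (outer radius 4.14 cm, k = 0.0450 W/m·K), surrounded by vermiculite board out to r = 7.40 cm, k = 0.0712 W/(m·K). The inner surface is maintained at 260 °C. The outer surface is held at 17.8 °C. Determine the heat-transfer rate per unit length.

Q' = 89.9 W/m

Resistance network (inner→outer):
  R'_copper = ln(0.0279/0.0248)/(2πk) = 0.1178/(2π·449) = 4.175×10^-5 m·K/W
  R'_mineral wool = ln(0.0414/0.0279)/(2πk) = 0.3947/(2π·0.0450) = 1.396 m·K/W
  R'_vermiculite board = ln(0.0740/0.0414)/(2πk) = 0.5808/(2π·0.0712) = 1.298 m·K/W
ΣR = 4.175×10^-5 + 1.396 + 1.298 = 2.694 m·K/W
Q' = ΔT/ΣR = (260 °C − 17.8 °C)/2.694 = 89.9 W/m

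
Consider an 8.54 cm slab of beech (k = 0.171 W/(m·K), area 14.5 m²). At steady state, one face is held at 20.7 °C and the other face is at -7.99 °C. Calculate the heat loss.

Q = 833 W

Q = kA·ΔT/L = 0.171 × 14.5 × |20.7 °C − -7.99 °C| / 0.0854 = 833 W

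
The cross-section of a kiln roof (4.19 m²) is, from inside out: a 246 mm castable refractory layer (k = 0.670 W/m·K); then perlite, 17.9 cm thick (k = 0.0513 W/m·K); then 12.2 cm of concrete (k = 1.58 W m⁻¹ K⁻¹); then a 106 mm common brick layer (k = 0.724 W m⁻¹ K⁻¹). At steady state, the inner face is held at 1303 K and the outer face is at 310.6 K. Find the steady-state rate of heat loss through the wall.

Treat each layer as a resistance in series:
  R_castable refractory = L/(kA) = 0.246/(0.670·4.19) = 0.08763 K/W
  R_perlite = L/(kA) = 0.179/(0.0513·4.19) = 0.8328 K/W
  R_concrete = L/(kA) = 0.122/(1.58·4.19) = 0.01843 K/W
  R_common brick = L/(kA) = 0.106/(0.724·4.19) = 0.03494 K/W
ΣR = 0.08763 + 0.8328 + 0.01843 + 0.03494 = 0.9738 K/W
Q = ΔT/ΣR = (1303 K − 310.6 K)/0.9738 = 1020 W

Q = 1020 W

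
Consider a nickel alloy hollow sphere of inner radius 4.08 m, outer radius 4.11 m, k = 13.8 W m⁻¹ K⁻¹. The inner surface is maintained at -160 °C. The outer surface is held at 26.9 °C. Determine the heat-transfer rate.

Q = 4πk·ΔT/(1/r₁ − 1/r₂) = 4π × 13.8 × 186.9 / (1/4.08 − 1/4.11) = 1.81×10^7 W

Q = 1.81×10^7 W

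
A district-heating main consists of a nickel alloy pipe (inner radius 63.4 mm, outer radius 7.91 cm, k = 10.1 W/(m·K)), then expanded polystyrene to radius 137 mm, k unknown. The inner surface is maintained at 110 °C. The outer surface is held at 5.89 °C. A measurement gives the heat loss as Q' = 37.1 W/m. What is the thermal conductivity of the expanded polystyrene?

ΣR = ΔT/Q' = |110 − 5.89|/37.1 = 2.806 m·K/W
Known resistances:
  R'_nickel alloy = ln(0.0791/0.0634)/(2πk) = 0.2212/(2π·10.1) = 0.003486 m·K/W
R_expanded polystyrene = ΣR − ΣR_known = 2.806 − 0.003486 = 2.803 m·K/W
ln(r₂/r₁)/(2πk) = 2.803 ⇒ k = 0.5493/(2π·2.803) = 0.0312 W/m·K

k = 0.0312 W/m·K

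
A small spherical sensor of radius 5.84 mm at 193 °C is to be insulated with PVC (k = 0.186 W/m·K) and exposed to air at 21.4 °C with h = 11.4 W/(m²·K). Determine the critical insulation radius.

For a sphere, r_cr = 2k_ins/h = 2·0.186/11.4 = 0.0326 m = 3.26 cm

r_cr = 3.26 cm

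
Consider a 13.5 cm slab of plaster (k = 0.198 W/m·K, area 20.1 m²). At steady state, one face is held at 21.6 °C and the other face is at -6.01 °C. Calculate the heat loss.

Q = kA·ΔT/L = 0.198 × 20.1 × |21.6 °C − -6.01 °C| / 0.135 = 814 W

Q = 814 W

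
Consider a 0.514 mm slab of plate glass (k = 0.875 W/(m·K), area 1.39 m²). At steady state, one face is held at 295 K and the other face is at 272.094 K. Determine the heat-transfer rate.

Q = 54.2 kW

Q = kA·ΔT/L = 0.875 × 1.39 × |295 K − 272.094 K| / 5.14×10^-4 = 54200 W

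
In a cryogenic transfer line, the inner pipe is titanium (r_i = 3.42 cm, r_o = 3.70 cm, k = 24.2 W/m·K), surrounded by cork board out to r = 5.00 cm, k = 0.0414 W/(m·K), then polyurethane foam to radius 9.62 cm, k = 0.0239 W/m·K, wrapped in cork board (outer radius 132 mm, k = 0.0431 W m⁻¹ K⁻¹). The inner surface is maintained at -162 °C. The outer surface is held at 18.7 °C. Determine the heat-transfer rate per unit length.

Resistance network (inner→outer):
  R'_titanium = ln(0.0370/0.0342)/(2πk) = 0.07869/(2π·24.2) = 5.175×10^-4 m·K/W
  R'_cork board = ln(0.0500/0.0370)/(2πk) = 0.3011/(2π·0.0414) = 1.158 m·K/W
  R'_polyurethane foam = ln(0.0962/0.0500)/(2πk) = 0.6544/(2π·0.0239) = 4.358 m·K/W
  R'_cork board = ln(0.132/0.0962)/(2πk) = 0.3164/(2π·0.0431) = 1.168 m·K/W
ΣR = 5.175×10^-4 + 1.158 + 4.358 + 1.168 = 6.685 m·K/W
Q' = ΔT/ΣR = (-162 °C − 18.7 °C)/6.685 = -27.0 W/m
(Negative Q' ⇒ heat flows inward; heat gain = 27.0 W/m.)

Q' = 27.0 W/m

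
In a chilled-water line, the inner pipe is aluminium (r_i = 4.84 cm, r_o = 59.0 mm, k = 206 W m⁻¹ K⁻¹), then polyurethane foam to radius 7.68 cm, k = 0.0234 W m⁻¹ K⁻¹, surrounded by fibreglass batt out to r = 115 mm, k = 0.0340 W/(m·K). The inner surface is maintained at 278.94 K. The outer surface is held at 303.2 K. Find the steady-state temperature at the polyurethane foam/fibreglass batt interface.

Treat each layer as a resistance in series:
  R'_aluminium = ln(0.0590/0.0484)/(2πk) = 0.1980/(2π·206) = 1.530×10^-4 m·K/W
  R'_polyurethane foam = ln(0.0768/0.0590)/(2πk) = 0.2637/(2π·0.0234) = 1.793 m·K/W
  R'_fibreglass batt = ln(0.115/0.0768)/(2πk) = 0.4037/(2π·0.0340) = 1.890 m·K/W
ΣR = 1.530×10^-4 + 1.793 + 1.890 = 3.683 m·K/W
Q' = ΔT/ΣR = (278.94 K − 303.2 K)/3.683 = -6.587 W/m
From the inner boundary to the polyurethane foam/fibreglass batt interface, ΣR_partial = 1.793 m·K/W.
T_interface = T_in − Q'·ΣR_partial = 278.94 K − (-6.587)(1.793) = 290.8 K

T = 290.8 K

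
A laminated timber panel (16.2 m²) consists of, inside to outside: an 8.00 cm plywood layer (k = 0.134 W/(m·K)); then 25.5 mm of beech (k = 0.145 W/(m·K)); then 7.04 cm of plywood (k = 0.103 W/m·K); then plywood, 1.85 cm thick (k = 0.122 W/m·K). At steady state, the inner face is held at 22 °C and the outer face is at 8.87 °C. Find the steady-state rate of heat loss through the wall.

Resistance network (inner→outer):
  R_plywood = L/(kA) = 0.0800/(0.134·16.2) = 0.03685 K/W
  R_beech = L/(kA) = 0.0255/(0.145·16.2) = 0.01086 K/W
  R_plywood = L/(kA) = 0.0704/(0.103·16.2) = 0.04219 K/W
  R_plywood = L/(kA) = 0.0185/(0.122·16.2) = 0.009360 K/W
ΣR = 0.03685 + 0.01086 + 0.04219 + 0.009360 = 0.09926 K/W
Q = ΔT/ΣR = (22 °C − 8.87 °C)/0.09926 = 132 W

Q = 132 W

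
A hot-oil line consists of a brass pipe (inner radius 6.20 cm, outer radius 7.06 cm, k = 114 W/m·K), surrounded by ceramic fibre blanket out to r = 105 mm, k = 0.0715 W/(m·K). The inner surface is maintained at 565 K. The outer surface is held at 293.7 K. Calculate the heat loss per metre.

Q' = 307 W/m

Resistance network (inner→outer):
  R'_brass = ln(0.0706/0.0620)/(2πk) = 0.1299/(2π·114) = 1.813×10^-4 m·K/W
  R'_ceramic fibre blanket = ln(0.105/0.0706)/(2πk) = 0.3969/(2π·0.0715) = 0.8835 m·K/W
ΣR = 1.813×10^-4 + 0.8835 = 0.8837 m·K/W
Q' = ΔT/ΣR = (565 K − 293.7 K)/0.8837 = 307 W/m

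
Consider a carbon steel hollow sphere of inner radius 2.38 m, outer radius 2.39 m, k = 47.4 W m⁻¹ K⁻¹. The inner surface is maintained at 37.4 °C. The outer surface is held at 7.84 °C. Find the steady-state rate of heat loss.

Q = 10000 kW

Q = 4πk·ΔT/(1/r₁ − 1/r₂) = 4π × 47.4 × 29.56 / (1/2.38 − 1/2.39) = 1.00×10^7 W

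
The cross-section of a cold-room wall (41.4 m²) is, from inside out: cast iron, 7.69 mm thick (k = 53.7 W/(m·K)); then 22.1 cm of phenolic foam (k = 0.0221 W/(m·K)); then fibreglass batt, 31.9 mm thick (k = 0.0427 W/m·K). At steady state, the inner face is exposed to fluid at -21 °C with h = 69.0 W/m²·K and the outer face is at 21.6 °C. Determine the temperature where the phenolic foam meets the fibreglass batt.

Treat each layer as a resistance in series:
  R_conv,in = 1/(hA) = 1/(69.0·41.4) = 3.501×10^-4 K/W
  R_cast iron = L/(kA) = 0.00769/(53.7·41.4) = 3.459×10^-6 K/W
  R_phenolic foam = L/(kA) = 0.221/(0.0221·41.4) = 0.2415 K/W
  R_fibreglass batt = L/(kA) = 0.0319/(0.0427·41.4) = 0.01805 K/W
ΣR = 3.501×10^-4 + 3.459×10^-6 + 0.2415 + 0.01805 = 0.2599 K/W
Q = ΔT/ΣR = (-21 °C − 21.6 °C)/0.2599 = -163.9 W
From the inner boundary to the phenolic foam/fibreglass batt interface, ΣR_partial = 0.2419 K/W.
T_interface = T_in − Q·ΣR_partial = -21 °C − (-163.9)(0.2419) = 18.6 °C

T = 18.6 °C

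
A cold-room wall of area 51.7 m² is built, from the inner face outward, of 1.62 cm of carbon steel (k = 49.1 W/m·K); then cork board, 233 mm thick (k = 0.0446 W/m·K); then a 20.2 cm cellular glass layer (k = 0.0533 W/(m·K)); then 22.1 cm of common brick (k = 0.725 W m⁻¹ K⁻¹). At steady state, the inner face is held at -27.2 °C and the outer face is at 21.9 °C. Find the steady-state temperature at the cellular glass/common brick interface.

Resistance network (inner→outer):
  R_carbon steel = L/(kA) = 0.0162/(49.1·51.7) = 6.382×10^-6 K/W
  R_cork board = L/(kA) = 0.233/(0.0446·51.7) = 0.1010 K/W
  R_cellular glass = L/(kA) = 0.202/(0.0533·51.7) = 0.07331 K/W
  R_common brick = L/(kA) = 0.221/(0.725·51.7) = 0.005896 K/W
ΣR = 6.382×10^-6 + 0.1010 + 0.07331 + 0.005896 = 0.1802 K/W
Q = ΔT/ΣR = (-27.2 °C − 21.9 °C)/0.1802 = -272.5 W
From the inner boundary to the cellular glass/common brick interface, ΣR_partial = 0.1743 K/W.
T_interface = T_in − Q·ΣR_partial = -27.2 °C − (-272.5)(0.1743) = 20.3 °C

T = 20.3 °C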